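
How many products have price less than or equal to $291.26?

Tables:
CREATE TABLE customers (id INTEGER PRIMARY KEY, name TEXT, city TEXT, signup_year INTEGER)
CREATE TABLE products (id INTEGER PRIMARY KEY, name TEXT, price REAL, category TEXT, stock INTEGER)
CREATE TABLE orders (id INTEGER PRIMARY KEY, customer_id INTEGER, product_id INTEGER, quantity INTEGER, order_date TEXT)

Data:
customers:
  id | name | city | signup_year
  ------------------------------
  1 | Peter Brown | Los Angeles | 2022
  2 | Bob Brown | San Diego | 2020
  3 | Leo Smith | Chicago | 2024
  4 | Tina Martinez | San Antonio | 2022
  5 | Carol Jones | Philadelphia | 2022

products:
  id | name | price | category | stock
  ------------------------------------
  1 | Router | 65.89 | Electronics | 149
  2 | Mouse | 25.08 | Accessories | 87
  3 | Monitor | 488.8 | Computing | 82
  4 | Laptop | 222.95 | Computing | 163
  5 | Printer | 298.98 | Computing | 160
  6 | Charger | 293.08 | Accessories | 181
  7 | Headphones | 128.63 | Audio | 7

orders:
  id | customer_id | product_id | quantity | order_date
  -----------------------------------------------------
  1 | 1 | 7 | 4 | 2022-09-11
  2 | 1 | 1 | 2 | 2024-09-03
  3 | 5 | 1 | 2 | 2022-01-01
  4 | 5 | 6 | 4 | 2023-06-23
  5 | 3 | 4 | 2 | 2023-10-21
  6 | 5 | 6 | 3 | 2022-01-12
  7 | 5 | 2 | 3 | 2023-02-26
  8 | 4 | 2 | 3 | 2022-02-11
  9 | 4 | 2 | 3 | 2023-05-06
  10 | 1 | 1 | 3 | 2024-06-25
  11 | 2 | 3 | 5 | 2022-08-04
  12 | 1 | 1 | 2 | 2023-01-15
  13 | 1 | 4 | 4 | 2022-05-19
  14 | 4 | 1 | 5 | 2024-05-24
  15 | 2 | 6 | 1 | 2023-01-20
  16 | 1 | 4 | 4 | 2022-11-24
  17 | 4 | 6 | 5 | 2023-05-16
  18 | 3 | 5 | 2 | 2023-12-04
SELECT COUNT(*) FROM products WHERE price <= 291.26

Execution result:
4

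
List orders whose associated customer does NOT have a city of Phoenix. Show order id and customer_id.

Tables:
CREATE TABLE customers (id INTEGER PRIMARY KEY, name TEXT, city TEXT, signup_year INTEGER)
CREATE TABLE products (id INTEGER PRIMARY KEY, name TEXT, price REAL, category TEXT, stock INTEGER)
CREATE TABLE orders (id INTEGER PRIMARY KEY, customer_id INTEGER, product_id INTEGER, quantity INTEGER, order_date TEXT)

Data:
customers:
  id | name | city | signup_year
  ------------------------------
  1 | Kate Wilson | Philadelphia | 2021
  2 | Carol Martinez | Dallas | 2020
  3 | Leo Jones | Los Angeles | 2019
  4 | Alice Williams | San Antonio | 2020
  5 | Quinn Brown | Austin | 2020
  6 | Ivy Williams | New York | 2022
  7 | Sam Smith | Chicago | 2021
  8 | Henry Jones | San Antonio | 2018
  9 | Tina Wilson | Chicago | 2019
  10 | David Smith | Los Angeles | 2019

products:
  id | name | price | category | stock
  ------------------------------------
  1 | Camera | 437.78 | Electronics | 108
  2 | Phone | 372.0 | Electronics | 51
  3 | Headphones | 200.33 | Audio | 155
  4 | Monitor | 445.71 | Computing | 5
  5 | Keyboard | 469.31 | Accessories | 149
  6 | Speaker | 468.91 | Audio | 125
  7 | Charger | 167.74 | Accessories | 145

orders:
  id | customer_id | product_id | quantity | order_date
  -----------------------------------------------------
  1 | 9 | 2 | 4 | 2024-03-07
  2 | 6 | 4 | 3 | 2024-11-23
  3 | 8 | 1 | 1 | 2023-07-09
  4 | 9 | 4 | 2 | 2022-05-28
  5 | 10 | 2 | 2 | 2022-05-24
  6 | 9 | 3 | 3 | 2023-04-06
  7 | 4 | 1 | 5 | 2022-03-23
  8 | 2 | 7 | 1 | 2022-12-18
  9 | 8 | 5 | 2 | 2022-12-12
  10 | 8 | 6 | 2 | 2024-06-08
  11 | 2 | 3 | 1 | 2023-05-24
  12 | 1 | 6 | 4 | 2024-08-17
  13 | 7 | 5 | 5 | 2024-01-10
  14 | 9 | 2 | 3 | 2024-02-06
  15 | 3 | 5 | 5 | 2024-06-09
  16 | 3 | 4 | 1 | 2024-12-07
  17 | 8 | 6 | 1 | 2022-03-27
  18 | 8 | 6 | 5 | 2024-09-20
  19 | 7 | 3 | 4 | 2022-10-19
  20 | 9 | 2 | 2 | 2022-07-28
SELECT id, customer_id FROM orders WHERE customer_id NOT IN (SELECT id FROM customers WHERE city = 'Phoenix')

Execution result:
id | customer_id
1 | 9
2 | 6
3 | 8
4 | 9
5 | 10
6 | 9
7 | 4
8 | 2
9 | 8
10 | 8
11 | 2
12 | 1
13 | 7
14 | 9
15 | 3
16 | 3
17 | 8
18 | 8
19 | 7
20 | 9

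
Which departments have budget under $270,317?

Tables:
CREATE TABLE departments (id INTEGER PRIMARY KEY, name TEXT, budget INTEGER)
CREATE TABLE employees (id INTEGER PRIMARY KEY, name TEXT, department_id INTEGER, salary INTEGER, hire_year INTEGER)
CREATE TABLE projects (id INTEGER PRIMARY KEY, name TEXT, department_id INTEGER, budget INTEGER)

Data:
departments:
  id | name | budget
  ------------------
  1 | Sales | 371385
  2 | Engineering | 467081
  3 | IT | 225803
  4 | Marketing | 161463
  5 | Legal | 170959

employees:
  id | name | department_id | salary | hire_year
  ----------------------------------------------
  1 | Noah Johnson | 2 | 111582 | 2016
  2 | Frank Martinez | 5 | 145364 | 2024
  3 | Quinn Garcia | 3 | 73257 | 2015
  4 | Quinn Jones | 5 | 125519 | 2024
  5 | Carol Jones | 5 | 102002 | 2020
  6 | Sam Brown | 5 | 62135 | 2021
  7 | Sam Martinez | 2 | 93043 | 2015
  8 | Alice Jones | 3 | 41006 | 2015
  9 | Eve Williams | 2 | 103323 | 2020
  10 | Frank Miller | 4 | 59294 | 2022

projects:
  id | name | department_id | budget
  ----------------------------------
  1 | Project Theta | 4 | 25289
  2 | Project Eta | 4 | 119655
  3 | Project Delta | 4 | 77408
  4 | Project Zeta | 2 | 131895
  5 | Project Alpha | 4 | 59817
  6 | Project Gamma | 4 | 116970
SELECT name, budget FROM departments WHERE budget < 270317

Execution result:
name | budget
IT | 225803
Marketing | 161463
Legal | 170959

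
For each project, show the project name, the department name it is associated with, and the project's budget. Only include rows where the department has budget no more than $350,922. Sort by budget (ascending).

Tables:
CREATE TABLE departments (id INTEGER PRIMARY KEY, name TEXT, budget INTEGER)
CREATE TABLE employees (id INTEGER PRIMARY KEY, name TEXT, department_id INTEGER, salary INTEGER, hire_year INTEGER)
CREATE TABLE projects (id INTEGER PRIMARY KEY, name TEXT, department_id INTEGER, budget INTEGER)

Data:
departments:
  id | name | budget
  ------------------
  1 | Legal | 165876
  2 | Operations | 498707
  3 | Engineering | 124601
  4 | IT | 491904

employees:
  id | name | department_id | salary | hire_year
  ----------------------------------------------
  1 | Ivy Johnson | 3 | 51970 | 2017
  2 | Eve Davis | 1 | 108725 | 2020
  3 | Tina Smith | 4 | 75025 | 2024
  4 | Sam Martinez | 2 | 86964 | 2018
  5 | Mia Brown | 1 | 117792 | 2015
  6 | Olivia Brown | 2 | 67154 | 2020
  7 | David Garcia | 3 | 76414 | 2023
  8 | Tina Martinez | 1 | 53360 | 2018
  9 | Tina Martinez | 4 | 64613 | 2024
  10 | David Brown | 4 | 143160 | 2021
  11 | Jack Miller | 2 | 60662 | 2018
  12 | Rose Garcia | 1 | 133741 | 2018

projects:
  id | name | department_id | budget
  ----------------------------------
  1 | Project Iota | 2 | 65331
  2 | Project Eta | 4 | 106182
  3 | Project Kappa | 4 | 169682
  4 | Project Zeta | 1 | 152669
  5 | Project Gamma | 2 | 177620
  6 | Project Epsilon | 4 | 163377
SELECT c.name, p.name AS department, c.budget FROM projects c JOIN departments p ON c.department_id = p.id WHERE p.budget <= 350922 ORDER BY c.budget ASC

Execution result:
name | department | budget
Project Zeta | Legal | 152669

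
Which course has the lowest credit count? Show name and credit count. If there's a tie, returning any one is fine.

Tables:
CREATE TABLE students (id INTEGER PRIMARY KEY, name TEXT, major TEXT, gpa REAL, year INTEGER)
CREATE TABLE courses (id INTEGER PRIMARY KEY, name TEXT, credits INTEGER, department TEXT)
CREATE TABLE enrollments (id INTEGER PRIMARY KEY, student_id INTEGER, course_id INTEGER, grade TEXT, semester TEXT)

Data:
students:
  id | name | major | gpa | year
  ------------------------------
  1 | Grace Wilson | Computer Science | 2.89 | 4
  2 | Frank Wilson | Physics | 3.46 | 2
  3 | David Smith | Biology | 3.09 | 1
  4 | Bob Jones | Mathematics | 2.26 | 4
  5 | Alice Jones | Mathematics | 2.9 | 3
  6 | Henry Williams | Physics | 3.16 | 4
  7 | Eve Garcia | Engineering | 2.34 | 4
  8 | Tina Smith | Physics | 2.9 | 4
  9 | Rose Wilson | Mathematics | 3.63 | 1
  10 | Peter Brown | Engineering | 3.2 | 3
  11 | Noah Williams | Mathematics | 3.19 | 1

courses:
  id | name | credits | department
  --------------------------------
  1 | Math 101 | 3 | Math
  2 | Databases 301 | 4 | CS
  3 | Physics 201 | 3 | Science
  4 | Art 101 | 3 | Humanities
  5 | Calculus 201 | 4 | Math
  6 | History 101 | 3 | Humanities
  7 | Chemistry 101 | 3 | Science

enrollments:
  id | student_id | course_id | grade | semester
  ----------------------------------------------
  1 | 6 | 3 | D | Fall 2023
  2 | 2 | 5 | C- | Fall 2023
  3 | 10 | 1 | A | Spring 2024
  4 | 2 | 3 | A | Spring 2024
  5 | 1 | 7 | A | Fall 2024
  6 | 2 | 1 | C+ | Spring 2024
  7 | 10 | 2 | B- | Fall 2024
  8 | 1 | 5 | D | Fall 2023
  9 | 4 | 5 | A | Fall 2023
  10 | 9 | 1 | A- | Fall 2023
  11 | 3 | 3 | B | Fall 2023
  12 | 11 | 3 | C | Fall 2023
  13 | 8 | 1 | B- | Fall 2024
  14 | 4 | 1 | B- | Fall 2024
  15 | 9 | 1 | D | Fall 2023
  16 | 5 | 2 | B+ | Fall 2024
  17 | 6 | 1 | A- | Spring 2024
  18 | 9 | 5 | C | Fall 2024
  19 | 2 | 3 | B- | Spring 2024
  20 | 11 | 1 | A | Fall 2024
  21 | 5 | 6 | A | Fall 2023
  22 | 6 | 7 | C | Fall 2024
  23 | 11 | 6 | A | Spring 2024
SELECT name, credits FROM courses ORDER BY credits ASC LIMIT 1

Execution result:
name | credits
Math 101 | 3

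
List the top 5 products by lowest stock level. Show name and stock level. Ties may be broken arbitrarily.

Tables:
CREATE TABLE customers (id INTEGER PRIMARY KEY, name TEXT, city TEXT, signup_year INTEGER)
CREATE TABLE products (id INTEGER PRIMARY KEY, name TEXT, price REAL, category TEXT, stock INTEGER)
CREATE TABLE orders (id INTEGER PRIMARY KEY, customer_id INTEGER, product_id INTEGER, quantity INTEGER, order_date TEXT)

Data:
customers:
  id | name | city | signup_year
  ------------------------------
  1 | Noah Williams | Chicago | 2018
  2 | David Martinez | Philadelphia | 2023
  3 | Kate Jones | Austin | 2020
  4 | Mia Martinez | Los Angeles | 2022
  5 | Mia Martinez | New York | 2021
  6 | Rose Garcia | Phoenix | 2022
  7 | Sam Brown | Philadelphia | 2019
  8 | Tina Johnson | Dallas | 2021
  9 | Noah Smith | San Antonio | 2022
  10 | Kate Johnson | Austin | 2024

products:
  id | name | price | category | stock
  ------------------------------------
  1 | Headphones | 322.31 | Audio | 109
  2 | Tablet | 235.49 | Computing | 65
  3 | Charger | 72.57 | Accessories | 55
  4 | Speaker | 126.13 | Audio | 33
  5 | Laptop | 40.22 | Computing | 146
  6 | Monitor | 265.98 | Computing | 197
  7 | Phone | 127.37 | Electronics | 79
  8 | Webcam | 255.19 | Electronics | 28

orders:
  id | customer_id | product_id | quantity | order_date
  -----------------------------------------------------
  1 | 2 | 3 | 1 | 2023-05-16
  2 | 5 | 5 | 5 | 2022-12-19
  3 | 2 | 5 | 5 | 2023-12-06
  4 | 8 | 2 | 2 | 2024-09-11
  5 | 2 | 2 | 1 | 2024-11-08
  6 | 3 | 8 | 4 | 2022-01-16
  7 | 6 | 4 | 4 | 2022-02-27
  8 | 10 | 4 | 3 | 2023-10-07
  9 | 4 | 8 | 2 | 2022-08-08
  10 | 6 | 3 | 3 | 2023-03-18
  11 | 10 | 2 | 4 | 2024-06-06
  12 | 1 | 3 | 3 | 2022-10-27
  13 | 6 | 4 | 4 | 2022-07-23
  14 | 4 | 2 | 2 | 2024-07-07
SELECT name, stock FROM products ORDER BY stock ASC LIMIT 5

Execution result:
name | stock
Webcam | 28
Speaker | 33
Charger | 55
Tablet | 65
Phone | 79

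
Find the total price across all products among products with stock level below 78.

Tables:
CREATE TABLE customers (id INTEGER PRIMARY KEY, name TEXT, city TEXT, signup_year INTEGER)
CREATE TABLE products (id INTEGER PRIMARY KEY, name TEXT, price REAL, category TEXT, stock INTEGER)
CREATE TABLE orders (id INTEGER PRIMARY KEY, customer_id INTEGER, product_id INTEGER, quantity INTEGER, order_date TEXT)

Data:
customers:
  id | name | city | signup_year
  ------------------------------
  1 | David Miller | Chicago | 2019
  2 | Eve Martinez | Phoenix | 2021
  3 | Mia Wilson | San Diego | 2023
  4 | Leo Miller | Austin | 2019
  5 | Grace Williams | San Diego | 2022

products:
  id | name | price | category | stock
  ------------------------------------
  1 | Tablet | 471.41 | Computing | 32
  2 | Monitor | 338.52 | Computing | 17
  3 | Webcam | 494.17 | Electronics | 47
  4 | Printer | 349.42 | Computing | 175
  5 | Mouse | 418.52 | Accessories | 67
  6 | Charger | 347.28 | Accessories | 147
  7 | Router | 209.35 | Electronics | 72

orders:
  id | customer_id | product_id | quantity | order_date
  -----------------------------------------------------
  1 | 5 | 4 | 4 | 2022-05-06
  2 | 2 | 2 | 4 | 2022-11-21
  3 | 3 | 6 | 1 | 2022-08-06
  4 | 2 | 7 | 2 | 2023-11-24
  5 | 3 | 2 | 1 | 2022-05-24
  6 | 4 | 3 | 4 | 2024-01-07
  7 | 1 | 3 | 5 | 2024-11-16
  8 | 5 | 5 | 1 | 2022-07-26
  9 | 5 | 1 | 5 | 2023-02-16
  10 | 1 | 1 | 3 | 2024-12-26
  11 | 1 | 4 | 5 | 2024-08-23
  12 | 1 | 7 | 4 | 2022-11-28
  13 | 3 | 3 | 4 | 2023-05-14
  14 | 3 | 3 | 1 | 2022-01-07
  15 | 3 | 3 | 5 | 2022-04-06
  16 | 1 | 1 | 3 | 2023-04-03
SELECT SUM(price) FROM products WHERE stock < 78

Execution result:
1931.97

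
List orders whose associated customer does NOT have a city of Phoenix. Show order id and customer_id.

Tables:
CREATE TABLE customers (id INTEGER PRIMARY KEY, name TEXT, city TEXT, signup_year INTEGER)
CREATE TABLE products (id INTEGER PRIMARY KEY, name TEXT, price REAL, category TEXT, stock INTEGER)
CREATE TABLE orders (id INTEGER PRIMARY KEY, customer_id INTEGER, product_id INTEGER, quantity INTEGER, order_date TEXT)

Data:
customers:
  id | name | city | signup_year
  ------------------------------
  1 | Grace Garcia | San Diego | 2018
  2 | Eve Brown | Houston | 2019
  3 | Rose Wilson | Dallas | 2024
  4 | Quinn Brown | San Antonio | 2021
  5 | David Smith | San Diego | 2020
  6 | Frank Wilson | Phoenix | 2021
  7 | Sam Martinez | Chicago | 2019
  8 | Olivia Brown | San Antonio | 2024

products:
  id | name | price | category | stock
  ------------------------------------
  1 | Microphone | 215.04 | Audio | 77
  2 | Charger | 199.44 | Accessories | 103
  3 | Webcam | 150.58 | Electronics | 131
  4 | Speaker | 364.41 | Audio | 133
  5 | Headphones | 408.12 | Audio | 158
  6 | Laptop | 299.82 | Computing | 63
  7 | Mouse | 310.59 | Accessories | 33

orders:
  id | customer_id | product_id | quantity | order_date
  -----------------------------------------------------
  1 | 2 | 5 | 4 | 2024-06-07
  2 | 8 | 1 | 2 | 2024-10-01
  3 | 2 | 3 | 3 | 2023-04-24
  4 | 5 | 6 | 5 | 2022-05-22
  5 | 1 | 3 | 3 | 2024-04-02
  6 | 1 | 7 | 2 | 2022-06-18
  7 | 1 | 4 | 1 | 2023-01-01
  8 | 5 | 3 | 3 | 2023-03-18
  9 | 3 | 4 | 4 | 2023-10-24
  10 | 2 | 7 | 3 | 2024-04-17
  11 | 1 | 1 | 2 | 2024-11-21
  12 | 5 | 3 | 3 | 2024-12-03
SELECT id, customer_id FROM orders WHERE customer_id NOT IN (SELECT id FROM customers WHERE city = 'Phoenix')

Execution result:
id | customer_id
1 | 2
2 | 8
3 | 2
4 | 5
5 | 1
6 | 1
7 | 1
8 | 5
9 | 3
10 | 2
11 | 1
12 | 5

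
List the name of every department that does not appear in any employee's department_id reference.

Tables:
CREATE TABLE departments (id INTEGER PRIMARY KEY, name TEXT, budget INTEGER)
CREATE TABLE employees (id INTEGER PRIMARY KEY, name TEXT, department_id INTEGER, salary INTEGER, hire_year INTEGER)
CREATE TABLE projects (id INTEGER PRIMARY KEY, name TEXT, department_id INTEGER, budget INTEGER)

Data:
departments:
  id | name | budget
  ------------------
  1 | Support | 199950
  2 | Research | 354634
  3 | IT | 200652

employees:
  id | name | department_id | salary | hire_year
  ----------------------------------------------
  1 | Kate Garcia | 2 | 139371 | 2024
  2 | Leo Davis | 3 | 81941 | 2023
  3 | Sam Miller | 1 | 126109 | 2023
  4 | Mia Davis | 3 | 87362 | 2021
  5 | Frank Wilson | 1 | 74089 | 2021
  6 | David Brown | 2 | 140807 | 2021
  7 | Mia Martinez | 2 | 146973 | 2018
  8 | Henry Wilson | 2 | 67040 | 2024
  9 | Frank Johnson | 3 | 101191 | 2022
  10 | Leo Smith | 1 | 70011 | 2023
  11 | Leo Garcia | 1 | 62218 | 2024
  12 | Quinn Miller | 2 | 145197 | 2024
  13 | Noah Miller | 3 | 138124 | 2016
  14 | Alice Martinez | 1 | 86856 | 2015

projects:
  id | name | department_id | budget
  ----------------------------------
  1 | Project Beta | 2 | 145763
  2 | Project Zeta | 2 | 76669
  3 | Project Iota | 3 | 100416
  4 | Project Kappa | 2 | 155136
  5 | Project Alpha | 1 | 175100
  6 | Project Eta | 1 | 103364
SELECT p.name FROM departments p LEFT JOIN employees c ON c.department_id = p.id WHERE c.id IS NULL

Execution result:
(no rows)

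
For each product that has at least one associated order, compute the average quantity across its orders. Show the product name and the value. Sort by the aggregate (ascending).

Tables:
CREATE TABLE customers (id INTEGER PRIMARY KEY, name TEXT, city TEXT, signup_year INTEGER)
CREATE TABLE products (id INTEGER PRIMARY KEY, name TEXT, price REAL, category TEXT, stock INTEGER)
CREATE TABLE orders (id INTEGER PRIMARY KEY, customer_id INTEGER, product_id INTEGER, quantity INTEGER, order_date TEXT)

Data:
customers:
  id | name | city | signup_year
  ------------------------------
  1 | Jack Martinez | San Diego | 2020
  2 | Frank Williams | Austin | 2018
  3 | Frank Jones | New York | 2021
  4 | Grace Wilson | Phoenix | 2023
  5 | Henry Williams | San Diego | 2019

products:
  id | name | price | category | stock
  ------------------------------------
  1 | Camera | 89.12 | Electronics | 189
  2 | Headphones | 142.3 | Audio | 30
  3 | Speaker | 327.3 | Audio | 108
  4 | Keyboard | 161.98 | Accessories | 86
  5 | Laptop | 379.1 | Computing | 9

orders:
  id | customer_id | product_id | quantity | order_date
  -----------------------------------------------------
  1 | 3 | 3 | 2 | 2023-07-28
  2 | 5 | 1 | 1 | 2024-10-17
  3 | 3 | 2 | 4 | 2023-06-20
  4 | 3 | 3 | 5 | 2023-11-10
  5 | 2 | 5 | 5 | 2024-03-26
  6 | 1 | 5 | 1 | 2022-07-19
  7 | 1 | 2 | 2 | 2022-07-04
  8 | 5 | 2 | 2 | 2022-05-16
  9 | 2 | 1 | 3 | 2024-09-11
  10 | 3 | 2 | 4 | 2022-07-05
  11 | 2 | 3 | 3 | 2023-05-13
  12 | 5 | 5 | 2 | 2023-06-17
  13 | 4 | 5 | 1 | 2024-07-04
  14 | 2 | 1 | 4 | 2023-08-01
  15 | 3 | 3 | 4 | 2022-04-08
SELECT p.name, AVG(c.quantity) AS avg_quantity FROM orders c JOIN products p ON c.product_id = p.id GROUP BY p.id, p.name ORDER BY avg_quantity ASC

Execution result:
name | avg_quantity
Laptop | 2.25
Camera | 2.67
Headphones | 3.00
Speaker | 3.50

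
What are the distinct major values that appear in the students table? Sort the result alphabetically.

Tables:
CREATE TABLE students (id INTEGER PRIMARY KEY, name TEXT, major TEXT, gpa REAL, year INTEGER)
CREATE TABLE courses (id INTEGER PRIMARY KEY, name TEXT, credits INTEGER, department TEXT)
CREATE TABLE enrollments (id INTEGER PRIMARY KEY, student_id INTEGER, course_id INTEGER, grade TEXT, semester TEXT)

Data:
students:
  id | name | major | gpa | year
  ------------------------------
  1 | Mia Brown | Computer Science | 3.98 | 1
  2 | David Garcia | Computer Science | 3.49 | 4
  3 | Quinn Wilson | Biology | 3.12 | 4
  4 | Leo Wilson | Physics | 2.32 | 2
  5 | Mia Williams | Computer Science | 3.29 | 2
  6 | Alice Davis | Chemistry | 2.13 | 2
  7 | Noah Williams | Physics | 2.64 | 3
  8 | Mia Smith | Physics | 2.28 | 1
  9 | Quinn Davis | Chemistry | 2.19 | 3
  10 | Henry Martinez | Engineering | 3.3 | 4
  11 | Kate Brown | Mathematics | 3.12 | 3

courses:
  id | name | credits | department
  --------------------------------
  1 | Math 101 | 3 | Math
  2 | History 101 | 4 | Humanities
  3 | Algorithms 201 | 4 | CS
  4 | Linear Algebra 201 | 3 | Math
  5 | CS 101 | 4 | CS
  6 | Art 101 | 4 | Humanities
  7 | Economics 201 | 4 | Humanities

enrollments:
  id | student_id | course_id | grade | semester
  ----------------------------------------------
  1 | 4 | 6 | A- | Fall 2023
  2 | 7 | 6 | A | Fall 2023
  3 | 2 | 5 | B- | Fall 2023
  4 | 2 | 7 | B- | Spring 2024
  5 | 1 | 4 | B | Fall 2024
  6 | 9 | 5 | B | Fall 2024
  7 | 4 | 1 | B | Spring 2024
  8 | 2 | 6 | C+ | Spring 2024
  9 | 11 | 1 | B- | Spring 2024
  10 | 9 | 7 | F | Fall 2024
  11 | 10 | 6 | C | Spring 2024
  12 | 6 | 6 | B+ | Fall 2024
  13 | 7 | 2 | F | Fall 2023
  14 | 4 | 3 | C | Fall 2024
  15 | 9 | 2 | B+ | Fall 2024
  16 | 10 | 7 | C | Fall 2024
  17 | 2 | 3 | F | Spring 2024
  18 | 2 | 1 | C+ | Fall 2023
SELECT DISTINCT major FROM students ORDER BY major

Execution result:
major
Biology
Chemistry
Computer Science
Engineering
Mathematics
Physics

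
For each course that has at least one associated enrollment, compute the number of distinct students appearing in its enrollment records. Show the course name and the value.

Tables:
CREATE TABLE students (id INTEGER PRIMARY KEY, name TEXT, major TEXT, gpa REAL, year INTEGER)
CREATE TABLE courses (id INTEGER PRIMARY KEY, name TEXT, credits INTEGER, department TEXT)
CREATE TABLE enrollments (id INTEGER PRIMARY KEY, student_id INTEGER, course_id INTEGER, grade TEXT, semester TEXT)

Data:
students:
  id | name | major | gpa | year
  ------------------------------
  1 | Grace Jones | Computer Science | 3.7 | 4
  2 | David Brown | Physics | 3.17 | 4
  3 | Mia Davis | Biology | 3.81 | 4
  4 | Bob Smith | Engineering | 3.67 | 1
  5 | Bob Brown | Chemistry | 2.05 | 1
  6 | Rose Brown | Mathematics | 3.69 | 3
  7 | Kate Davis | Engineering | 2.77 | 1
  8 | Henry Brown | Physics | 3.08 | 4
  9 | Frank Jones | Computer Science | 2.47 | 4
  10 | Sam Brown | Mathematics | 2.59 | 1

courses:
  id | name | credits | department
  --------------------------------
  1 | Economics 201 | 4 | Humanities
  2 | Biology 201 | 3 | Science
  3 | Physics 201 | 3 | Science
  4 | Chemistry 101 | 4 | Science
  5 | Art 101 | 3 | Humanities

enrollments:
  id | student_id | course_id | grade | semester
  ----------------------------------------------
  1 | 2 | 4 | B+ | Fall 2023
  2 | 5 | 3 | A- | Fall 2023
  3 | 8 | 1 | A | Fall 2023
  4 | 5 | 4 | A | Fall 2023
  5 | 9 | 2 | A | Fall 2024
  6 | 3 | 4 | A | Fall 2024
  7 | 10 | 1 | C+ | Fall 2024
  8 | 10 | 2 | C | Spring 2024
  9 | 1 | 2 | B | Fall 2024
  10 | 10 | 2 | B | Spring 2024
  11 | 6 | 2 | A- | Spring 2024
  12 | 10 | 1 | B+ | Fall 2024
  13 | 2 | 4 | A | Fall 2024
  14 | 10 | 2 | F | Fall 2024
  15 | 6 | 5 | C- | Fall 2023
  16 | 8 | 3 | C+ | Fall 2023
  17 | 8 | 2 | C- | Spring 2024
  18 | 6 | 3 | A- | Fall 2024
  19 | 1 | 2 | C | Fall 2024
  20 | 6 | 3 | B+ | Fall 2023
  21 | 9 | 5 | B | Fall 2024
SELECT p.name, COUNT(DISTINCT c.student_id) AS distinct_student_count FROM enrollments c JOIN courses p ON c.course_id = p.id GROUP BY p.id, p.name

Execution result:
name | distinct_student_count
Economics 201 | 2
Biology 201 | 5
Physics 201 | 3
Chemistry 101 | 3
Art 101 | 2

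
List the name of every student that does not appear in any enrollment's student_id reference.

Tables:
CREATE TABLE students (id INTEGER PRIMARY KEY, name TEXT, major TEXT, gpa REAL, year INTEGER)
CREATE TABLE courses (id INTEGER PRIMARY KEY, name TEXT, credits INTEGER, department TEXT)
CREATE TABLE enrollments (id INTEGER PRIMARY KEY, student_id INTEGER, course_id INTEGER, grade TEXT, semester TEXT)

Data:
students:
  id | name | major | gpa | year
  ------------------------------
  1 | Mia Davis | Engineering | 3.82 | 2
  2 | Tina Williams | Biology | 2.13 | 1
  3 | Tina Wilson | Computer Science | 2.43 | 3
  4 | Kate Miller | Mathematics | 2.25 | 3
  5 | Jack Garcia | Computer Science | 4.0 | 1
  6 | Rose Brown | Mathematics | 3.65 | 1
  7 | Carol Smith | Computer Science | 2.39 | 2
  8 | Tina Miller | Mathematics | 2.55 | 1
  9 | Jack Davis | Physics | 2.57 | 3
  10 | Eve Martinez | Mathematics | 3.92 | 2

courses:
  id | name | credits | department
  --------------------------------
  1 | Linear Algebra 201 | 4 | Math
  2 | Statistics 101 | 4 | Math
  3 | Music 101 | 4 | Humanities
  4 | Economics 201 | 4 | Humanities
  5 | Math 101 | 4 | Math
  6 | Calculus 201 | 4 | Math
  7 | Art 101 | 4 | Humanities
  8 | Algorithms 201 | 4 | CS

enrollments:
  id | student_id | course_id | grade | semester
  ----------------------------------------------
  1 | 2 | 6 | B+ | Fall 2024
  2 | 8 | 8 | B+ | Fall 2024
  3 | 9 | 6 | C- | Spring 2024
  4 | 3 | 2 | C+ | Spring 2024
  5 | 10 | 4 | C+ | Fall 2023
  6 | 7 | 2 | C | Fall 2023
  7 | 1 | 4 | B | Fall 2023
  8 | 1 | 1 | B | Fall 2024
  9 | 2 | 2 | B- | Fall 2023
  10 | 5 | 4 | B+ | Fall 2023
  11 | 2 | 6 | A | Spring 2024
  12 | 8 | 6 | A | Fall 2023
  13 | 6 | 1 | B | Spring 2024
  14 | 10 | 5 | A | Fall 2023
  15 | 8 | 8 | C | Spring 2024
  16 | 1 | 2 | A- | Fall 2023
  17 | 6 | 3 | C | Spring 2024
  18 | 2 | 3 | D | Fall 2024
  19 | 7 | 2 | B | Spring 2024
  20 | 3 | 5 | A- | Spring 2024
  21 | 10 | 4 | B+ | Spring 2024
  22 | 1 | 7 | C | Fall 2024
SELECT p.name FROM students p LEFT JOIN enrollments c ON c.student_id = p.id WHERE c.id IS NULL

Execution result:
Kate Miller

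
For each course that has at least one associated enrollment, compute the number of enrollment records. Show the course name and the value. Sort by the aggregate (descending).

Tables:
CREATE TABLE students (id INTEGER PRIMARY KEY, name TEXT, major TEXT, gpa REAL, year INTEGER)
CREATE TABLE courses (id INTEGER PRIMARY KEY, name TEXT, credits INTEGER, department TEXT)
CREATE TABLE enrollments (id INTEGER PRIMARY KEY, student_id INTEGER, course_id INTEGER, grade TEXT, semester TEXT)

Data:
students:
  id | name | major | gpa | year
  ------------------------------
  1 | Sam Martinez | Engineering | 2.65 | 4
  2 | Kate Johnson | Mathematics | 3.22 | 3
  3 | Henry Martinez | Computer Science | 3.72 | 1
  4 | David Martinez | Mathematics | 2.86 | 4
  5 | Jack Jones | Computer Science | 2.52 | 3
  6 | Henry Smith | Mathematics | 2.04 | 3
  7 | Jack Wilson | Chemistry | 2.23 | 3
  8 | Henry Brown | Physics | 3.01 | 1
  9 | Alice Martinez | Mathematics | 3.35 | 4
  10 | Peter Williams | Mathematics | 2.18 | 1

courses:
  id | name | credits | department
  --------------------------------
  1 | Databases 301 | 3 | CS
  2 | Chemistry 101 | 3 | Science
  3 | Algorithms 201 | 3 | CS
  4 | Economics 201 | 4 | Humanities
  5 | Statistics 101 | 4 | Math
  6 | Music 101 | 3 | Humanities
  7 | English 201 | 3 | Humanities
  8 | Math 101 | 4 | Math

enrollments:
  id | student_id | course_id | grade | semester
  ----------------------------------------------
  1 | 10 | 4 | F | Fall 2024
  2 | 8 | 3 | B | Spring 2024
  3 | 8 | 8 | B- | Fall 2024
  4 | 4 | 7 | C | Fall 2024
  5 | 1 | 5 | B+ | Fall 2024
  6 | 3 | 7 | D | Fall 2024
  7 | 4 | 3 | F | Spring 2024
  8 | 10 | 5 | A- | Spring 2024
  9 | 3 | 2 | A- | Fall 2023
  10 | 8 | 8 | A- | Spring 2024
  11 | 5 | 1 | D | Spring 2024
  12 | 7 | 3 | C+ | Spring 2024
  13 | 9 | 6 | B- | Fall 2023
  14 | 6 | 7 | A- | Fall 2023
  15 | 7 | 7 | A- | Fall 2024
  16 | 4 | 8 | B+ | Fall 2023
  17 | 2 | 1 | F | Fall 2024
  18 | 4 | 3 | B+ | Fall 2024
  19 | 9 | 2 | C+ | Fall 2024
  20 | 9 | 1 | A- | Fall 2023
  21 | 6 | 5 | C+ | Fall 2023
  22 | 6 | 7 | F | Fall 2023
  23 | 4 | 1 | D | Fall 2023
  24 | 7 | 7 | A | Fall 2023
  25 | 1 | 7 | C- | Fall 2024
SELECT p.name, COUNT(*) AS n FROM enrollments c JOIN courses p ON c.course_id = p.id GROUP BY p.id, p.name ORDER BY n DESC

Execution result:
name | n
English 201 | 7
Databases 301 | 4
Algorithms 201 | 4
Statistics 101 | 3
Math 101 | 3
Chemistry 101 | 2
Economics 201 | 1
Music 101 | 1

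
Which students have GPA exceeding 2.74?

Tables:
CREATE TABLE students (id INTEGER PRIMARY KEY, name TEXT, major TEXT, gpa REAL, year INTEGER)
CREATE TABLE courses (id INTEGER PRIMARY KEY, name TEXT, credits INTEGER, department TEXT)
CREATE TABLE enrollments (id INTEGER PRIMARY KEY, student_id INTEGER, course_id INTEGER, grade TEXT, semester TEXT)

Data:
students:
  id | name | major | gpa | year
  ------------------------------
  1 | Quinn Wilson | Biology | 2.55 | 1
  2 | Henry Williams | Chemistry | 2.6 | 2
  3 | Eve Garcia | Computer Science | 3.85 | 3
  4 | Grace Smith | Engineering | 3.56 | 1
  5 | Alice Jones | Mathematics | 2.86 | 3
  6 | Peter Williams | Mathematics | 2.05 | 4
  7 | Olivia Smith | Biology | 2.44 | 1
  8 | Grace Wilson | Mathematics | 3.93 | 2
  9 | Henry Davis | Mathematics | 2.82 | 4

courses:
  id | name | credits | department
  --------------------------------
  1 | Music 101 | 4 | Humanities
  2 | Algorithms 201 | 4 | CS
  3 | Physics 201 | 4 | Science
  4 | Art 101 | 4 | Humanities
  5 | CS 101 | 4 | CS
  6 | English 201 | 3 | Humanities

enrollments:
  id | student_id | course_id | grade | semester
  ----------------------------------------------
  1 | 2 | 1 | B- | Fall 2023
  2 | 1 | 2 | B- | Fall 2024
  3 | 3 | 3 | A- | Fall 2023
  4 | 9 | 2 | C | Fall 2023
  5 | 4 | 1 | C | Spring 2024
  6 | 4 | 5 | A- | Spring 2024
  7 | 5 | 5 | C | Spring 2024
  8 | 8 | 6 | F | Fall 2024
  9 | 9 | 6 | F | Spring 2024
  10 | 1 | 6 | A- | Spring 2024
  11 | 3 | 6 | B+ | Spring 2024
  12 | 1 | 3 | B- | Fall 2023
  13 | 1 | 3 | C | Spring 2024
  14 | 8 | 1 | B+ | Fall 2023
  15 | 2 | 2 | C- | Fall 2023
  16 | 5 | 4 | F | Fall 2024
SELECT name, gpa FROM students WHERE gpa > 2.74

Execution result:
name | gpa
Eve Garcia | 3.85
Grace Smith | 3.56
Alice Jones | 2.86
Grace Wilson | 3.93
Henry Davis | 2.82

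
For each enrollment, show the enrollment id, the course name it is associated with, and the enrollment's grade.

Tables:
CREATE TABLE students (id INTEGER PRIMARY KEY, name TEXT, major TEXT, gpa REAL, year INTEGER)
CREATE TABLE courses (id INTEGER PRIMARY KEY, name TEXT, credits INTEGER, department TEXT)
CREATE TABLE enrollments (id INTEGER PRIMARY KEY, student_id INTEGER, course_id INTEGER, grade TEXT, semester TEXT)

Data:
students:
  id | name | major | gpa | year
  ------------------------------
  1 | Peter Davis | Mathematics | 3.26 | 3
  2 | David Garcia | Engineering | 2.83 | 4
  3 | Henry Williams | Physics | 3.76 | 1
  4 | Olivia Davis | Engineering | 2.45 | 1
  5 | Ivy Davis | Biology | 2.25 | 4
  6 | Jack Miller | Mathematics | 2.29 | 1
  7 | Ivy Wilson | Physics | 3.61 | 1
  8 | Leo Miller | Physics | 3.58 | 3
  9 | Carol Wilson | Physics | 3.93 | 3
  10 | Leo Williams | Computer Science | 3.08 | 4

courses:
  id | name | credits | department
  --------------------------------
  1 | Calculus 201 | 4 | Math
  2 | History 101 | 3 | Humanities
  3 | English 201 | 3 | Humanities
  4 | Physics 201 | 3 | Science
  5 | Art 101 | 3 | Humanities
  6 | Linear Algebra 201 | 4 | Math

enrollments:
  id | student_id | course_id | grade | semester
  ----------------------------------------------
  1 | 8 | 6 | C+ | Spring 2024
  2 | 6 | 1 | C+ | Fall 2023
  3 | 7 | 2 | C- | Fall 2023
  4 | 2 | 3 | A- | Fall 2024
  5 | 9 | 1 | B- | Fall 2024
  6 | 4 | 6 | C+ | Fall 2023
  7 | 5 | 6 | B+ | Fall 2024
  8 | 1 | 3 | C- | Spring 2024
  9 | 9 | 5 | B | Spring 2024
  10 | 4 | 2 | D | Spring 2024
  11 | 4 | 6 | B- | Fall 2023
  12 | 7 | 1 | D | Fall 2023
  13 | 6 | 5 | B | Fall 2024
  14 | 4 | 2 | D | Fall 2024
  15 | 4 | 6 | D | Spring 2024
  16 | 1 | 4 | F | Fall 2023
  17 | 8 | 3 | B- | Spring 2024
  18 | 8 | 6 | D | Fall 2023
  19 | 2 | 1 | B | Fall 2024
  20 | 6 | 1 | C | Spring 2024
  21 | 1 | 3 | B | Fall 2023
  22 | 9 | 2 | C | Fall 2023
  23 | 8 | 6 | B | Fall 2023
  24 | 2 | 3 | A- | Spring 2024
SELECT c.id, p.name AS course, c.grade FROM enrollments c JOIN courses p ON c.course_id = p.id

Execution result:
id | course | grade
1 | Linear Algebra 201 | C+
2 | Calculus 201 | C+
3 | History 101 | C-
4 | English 201 | A-
5 | Calculus 201 | B-
6 | Linear Algebra 201 | C+
7 | Linear Algebra 201 | B+
8 | English 201 | C-
9 | Art 101 | B
10 | History 101 | D
11 | Linear Algebra 201 | B-
12 | Calculus 201 | D
13 | Art 101 | B
14 | History 101 | D
15 | Linear Algebra 201 | D
16 | Physics 201 | F
17 | English 201 | B-
18 | Linear Algebra 201 | D
19 | Calculus 201 | B
20 | Calculus 201 | C
21 | English 201 | B
22 | History 101 | C
23 | Linear Algebra 201 | B
24 | English 201 | A-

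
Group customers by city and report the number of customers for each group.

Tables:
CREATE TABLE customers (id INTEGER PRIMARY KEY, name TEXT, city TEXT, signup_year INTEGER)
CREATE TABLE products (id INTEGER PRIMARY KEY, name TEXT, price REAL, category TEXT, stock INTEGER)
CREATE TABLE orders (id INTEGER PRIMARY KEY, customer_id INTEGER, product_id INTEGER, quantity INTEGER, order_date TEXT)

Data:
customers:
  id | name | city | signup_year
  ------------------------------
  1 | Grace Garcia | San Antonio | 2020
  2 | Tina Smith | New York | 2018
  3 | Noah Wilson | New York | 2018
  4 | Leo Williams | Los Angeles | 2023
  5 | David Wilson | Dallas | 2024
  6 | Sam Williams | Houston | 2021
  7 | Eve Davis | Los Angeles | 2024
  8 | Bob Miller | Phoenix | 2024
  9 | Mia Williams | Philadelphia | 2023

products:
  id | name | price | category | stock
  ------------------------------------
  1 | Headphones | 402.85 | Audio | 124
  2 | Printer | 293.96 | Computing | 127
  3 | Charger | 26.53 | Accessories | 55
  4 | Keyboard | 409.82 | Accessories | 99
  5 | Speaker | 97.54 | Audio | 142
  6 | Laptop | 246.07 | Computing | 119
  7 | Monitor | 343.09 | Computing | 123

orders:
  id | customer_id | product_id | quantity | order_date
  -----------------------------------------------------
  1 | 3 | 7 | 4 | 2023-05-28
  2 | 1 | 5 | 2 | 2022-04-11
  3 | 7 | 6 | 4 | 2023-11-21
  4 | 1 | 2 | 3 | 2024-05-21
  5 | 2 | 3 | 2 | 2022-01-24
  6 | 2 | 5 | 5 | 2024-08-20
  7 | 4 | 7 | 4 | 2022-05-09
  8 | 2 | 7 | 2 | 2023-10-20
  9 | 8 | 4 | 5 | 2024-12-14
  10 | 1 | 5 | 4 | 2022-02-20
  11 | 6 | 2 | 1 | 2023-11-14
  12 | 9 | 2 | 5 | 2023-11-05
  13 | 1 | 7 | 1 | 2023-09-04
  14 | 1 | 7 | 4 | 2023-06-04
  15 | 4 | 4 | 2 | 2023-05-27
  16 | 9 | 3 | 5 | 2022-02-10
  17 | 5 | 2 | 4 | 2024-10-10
SELECT city, COUNT(*) AS n FROM customers GROUP BY city

Execution result:
city | n
Dallas | 1
Houston | 1
Los Angeles | 2
New York | 2
Philadelphia | 1
Phoenix | 1
San Antonio | 1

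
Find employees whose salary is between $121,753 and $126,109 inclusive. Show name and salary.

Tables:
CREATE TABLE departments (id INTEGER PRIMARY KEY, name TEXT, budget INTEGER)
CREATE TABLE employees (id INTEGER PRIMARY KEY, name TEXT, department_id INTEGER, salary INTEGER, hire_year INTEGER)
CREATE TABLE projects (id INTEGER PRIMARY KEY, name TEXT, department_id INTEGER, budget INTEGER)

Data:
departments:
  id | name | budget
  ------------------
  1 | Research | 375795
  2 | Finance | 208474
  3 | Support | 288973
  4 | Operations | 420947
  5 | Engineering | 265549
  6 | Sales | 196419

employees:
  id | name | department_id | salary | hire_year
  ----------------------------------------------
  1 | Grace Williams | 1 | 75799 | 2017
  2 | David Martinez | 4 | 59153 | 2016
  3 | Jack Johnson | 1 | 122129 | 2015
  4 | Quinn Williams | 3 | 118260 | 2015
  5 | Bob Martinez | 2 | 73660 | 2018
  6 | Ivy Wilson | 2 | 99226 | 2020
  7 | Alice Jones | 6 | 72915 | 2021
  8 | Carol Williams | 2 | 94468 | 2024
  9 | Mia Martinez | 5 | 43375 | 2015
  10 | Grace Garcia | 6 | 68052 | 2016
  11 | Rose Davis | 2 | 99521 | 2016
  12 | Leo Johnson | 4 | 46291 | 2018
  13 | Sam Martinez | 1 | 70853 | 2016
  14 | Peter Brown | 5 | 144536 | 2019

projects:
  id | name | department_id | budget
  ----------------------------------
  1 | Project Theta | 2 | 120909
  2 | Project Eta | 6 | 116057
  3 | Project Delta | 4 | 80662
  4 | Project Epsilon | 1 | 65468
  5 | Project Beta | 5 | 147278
SELECT name, salary FROM employees WHERE salary BETWEEN 121753 AND 126109

Execution result:
name | salary
Jack Johnson | 122129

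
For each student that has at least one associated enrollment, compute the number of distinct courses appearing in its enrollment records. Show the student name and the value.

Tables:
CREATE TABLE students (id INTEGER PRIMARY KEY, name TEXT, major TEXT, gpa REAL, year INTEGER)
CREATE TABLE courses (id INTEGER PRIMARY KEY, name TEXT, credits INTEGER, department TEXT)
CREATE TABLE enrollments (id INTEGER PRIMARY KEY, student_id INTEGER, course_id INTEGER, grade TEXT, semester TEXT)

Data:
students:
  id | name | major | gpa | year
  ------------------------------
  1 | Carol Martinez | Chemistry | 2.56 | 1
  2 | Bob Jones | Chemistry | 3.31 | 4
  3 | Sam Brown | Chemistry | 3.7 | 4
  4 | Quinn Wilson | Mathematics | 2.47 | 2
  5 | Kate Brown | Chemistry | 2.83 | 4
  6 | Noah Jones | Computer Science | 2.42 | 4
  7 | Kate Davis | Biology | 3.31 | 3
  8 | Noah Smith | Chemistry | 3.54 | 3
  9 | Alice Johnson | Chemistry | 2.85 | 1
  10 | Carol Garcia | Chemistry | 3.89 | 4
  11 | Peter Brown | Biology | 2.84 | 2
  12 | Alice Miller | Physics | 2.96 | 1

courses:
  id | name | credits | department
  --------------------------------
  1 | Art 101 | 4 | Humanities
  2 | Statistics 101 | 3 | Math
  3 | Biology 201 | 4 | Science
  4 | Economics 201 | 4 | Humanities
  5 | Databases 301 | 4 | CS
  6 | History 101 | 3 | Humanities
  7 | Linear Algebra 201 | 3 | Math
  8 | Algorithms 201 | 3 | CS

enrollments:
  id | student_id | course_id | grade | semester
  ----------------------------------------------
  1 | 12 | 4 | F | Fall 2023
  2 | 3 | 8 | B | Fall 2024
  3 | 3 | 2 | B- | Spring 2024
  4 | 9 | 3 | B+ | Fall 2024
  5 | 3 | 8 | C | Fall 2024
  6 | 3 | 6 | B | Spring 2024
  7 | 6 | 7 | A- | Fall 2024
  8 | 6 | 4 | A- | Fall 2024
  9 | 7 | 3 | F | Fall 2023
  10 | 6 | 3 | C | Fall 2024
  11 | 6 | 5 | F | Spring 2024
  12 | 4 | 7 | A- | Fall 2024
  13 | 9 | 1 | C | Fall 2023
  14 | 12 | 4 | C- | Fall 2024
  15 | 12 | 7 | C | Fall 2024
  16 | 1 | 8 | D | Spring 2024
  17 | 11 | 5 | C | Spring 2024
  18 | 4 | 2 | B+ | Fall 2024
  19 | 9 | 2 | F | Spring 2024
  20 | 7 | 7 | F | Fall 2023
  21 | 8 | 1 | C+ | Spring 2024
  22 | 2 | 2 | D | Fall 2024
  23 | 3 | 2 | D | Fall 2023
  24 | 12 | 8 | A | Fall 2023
SELECT p.name, COUNT(DISTINCT c.course_id) AS distinct_course_count FROM enrollments c JOIN students p ON c.student_id = p.id GROUP BY p.id, p.name

Execution result:
name | distinct_course_count
Carol Martinez | 1
Bob Jones | 1
Sam Brown | 3
Quinn Wilson | 2
Noah Jones | 4
Kate Davis | 2
Noah Smith | 1
Alice Johnson | 3
Peter Brown | 1
Alice Miller | 3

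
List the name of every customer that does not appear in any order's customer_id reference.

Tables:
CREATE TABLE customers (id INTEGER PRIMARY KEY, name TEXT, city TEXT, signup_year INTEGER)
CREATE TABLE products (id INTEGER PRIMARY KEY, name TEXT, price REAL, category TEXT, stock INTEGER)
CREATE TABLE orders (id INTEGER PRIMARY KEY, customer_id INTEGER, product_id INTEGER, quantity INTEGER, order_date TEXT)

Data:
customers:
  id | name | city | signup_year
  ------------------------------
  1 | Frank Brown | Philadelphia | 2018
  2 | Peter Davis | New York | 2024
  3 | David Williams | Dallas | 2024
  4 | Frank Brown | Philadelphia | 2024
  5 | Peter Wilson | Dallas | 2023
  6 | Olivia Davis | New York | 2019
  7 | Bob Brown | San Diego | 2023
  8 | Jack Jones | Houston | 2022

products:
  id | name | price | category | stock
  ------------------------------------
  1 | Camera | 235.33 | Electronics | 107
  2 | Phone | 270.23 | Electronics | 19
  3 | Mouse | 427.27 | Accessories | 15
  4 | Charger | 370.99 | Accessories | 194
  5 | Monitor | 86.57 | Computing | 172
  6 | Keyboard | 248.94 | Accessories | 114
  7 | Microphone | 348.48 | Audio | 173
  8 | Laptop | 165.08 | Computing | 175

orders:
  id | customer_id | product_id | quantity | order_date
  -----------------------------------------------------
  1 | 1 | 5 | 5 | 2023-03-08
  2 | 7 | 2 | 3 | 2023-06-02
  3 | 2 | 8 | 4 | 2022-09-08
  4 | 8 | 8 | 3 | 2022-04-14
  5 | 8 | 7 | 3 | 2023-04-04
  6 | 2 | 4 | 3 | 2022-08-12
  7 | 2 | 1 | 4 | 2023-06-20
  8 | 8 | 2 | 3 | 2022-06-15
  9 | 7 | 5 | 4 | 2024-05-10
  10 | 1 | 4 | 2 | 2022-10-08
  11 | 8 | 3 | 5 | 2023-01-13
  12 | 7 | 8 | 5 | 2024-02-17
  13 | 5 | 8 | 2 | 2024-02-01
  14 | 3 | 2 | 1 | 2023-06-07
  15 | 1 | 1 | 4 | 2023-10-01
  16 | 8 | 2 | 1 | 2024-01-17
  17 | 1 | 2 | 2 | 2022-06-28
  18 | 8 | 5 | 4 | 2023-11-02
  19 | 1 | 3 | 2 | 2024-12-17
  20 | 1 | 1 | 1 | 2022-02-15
SELECT p.name FROM customers p LEFT JOIN orders c ON c.customer_id = p.id WHERE c.id IS NULL

Execution result:
name
Frank Brown
Olivia Davis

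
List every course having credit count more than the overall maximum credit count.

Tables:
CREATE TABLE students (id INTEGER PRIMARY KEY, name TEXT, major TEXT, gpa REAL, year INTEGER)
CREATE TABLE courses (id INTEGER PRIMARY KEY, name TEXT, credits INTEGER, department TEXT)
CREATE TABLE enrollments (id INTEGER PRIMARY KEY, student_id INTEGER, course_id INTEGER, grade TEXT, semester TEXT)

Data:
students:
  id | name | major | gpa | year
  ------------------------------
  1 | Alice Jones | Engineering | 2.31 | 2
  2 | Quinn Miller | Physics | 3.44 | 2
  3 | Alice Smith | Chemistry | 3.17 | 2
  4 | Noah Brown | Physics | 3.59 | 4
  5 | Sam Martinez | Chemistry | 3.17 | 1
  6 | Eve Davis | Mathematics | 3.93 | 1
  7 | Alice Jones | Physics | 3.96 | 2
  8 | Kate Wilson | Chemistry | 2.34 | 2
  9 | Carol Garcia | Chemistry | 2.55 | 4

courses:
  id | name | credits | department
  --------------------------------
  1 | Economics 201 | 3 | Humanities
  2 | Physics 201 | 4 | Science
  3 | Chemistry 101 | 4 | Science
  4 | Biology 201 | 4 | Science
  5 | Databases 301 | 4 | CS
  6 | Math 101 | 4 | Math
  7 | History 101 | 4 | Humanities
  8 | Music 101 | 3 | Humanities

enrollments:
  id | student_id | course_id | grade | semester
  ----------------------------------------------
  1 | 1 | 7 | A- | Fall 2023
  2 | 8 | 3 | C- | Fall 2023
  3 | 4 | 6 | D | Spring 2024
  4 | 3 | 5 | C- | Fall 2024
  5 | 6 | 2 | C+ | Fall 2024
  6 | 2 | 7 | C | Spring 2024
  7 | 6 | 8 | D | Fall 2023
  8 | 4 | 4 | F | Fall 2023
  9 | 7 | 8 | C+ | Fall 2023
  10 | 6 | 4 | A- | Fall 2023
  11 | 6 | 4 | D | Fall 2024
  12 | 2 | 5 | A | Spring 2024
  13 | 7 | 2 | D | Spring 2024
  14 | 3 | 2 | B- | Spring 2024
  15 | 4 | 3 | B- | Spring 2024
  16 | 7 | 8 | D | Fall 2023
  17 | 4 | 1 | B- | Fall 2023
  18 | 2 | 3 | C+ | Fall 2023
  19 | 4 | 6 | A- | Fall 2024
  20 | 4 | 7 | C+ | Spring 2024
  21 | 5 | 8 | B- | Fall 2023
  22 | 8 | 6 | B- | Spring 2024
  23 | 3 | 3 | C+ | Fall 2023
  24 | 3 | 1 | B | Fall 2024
SELECT name, credits FROM courses WHERE credits > (SELECT MAX(credits) FROM courses)

Execution result:
(no rows)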